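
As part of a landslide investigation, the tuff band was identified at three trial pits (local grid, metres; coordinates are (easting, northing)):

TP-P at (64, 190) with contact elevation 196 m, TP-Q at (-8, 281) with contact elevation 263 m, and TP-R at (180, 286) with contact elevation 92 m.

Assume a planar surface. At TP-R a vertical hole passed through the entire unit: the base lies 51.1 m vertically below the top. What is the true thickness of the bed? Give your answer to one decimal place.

Two edge vectors: TP-P→TP-Q = (-72, 91, 67), TP-P→TP-R = (116, 96, -104).
Normal n = (TP-P→TP-Q) × (TP-P→TP-R) = (-15896, 284, -17468).
So ∂z/∂E = −n_x/n_z = −0.91001 and ∂z/∂N = −n_y/n_z = 0.01626.
|∇z| = √(a²+b²) = 0.91015, so dip δ = arctan(0.91015) = 42.31°.
True thickness = vertical thickness × cos δ = 51.1 × cos 42.31° = 37.8 m.

37.8 m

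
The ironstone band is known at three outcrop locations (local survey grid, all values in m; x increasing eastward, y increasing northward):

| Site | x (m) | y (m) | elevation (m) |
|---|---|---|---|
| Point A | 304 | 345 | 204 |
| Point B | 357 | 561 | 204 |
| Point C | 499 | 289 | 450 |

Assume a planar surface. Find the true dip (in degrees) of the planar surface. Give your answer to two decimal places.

Let the plane be z = a·x + b·y + c.
Point B−Point A: 53a + 216b = 0;  Point C−Point A: 195a − 56b = 246.
Solving gives a = 1.17850, b = −0.28917.
Gradient magnitude |∇z| = √(a² + b²) = √(1.38885 + 0.08362) = 1.21345.
True dip = arctan(1.21345) = 50.51°, dipping toward WNW (azimuth ≈ 284°).

50.51°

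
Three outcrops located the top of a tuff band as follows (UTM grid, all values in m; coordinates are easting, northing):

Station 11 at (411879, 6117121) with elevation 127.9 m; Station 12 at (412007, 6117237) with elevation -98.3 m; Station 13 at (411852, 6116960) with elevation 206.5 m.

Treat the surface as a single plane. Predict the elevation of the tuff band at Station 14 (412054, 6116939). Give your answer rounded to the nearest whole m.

-104 m

Two edge vectors: Station 11→Station 12 = (128, 116, -226.2), Station 11→Station 13 = (-27, -161, 78.6).
Normal n = (Station 11→Station 12) × (Station 11→Station 13) = (-27300.6, -3953.4, -17476).
So ∂z/∂easting = −n_x/n_z = −1.56217670 and ∂z/∂northing = −n_y/n_z = −0.22621881.
Intercept c from Station 11: 127.9 + 643427.78 + 1383807.86 = 2027363.54.
At (412054, 6116939): z = −643701.2 − 1383766.7 + 2027363.54 = -104.3 m.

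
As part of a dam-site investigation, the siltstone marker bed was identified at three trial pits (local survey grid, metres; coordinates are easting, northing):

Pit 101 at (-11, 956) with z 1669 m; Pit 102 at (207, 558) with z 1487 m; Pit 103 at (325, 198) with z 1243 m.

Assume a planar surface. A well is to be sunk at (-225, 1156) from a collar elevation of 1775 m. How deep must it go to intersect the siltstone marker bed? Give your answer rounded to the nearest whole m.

Two edge vectors: Pit 101→Pit 102 = (218, -398, -182), Pit 101→Pit 103 = (336, -758, -426).
Normal n = (Pit 101→Pit 102) × (Pit 101→Pit 103) = (31592, 31716, -31516).
So ∂z/∂easting = −n_x/n_z = 1.00241 and ∂z/∂northing = −n_y/n_z = 1.00635.
Intercept c from Pit 101: 1669 + 11.03 − 962.07 = 717.96.
At (-225, 1156): z_contact = −225.5 + 1163.3 + 717.96 = 1655.8 m.
Depth below ground = 1775 − 1655.8 = 119 m.

119 m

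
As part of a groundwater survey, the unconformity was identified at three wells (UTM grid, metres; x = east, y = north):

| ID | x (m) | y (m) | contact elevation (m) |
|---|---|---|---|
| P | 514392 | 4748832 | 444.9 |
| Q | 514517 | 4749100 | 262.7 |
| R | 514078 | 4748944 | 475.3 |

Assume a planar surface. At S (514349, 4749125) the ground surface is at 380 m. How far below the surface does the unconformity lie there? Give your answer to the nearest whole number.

82 m

Two edge vectors: P→Q = (125, 268, -182.2), P→R = (-314, 112, 30.4).
Normal n = (P→Q) × (P→R) = (28553.6, 53410.8, 98152).
So ∂z/∂x = −n_x/n_z = −0.29091205 and ∂z/∂y = −n_y/n_z = −0.54416415.
Intercept c from P: 444.9 + 149642.83 + 2584144.15 = 2734231.88.
At (514349, 4749125): z_contact = −149630.3 − 2584303.6 + 2734231.88 = 298.0 m.
Depth below ground = 380 − 298.0 = 82 m.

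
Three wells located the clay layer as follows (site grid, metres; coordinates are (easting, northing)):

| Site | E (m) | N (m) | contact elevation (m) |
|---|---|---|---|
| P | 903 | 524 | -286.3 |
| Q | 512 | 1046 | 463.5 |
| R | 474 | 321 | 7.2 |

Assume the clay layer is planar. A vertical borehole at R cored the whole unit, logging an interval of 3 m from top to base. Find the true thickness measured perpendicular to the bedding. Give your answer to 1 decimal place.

1.9 m

Let the plane be z = a·E + b·N + c.
Q−P: −391a + 522b = 749.8;  R−P: −429a − 203b = 293.5.
Solving gives a = −1.00694, b = 0.68216.
|∇z| = √(a²+b²) = 1.21625, so dip δ = arctan(1.21625) = 50.57°.
True thickness = vertical thickness × cos δ = 3 × cos 50.57° = 1.9 m.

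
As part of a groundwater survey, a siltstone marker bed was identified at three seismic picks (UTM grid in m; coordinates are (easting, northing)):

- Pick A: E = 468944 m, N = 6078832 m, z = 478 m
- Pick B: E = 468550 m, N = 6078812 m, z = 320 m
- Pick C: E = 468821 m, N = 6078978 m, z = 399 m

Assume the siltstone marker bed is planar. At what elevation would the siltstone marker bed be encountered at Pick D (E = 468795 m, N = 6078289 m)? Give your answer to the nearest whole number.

Let the plane be z = a·E + b·N + c.
Pick B−Pick A: −394a − 20b = −158;  Pick C−Pick A: −123a + 146b = −79.
Solving gives a = 0.41090958, b = −0.19491864.
Then c = 478 − a·468944 − b·6078832 = 992662.12.
At (468795, 6078289): z = 192632.4 − 1184771.9 + 992662.12 = 522.6 m.

523 m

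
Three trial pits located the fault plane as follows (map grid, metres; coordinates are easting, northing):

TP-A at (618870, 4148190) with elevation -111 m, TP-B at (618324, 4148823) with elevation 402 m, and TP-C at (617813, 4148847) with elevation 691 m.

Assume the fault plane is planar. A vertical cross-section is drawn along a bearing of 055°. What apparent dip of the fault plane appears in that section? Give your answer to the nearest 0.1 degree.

Let the plane be z = a·easting + b·northing + c.
TP-B−TP-A: −546a + 633b = 513;  TP-C−TP-A: −1057a + 657b = 802.
Solving gives a = −0.54977, b = 0.33622.
Unit vector along 055° is (sin 55°, cos 55°) = (0.8192, 0.5736).
Slope in that direction = a·(0.8192) + b·(0.5736) = −0.25749.
Apparent dip = arctan|0.25749| = 14.4° (true dip is 32.8°, so apparent ≤ true as expected).

14.4°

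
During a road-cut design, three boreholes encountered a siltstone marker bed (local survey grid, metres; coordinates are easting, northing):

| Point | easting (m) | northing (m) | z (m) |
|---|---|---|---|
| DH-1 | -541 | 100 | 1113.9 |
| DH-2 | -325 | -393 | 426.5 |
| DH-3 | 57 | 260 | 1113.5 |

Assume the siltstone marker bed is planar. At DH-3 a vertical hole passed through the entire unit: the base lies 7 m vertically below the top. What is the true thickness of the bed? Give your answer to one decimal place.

Let the plane be z = a·easting + b·northing + c.
DH-2−DH-1: 216a − 493b = −687.4;  DH-3−DH-1: 598a + 160b = −0.4.
Solving gives a = −0.33452, b = 1.24776.
|∇z| = √(a²+b²) = 1.29182, so dip δ = arctan(1.29182) = 52.26°.
True thickness = vertical thickness × cos δ = 7 × cos 52.26° = 4.3 m.

4.3 m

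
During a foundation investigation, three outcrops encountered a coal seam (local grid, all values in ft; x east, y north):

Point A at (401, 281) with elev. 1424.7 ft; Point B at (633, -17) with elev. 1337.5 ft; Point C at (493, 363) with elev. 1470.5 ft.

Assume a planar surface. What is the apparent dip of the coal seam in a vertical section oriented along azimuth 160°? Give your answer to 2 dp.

18.24°

Two edge vectors: Point A→Point B = (232, -298, -87.2), Point A→Point C = (92, 82, 45.8).
Normal n = (Point A→Point B) × (Point A→Point C) = (-6498, -18648, 46440).
So ∂z/∂x = −n_x/n_z = 0.13992 and ∂z/∂y = −n_y/n_z = 0.40155.
Unit vector along 160° is (sin 160°, cos 160°) = (0.3420, -0.9397).
Slope in that direction = a·(0.3420) + b·(-0.9397) = −0.32948.
Apparent dip = arctan|0.32948| = 18.24° (true dip is 23.0°, so apparent ≤ true as expected).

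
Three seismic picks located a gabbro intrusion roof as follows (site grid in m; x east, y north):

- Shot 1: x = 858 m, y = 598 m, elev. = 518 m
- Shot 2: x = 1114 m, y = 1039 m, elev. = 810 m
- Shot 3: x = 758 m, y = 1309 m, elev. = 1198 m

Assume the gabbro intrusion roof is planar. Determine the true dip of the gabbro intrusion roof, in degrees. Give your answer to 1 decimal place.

44.6°

Let the plane be z = a·x + b·y + c.
Shot 2−Shot 1: 256a + 441b = 292;  Shot 3−Shot 1: −100a + 711b = 680.
Solving gives a = −0.40806, b = 0.89901.
Gradient magnitude |∇z| = √(a² + b²) = √(0.16651 + 0.80821) = 0.98728.
True dip = arctan(0.98728) = 44.6°, dipping toward SSE (azimuth ≈ 156°).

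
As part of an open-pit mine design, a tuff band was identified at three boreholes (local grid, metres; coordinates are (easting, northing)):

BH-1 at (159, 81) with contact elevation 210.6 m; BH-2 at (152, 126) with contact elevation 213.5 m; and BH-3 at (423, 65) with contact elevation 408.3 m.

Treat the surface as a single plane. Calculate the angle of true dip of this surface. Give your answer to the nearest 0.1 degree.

Two edge vectors: BH-1→BH-2 = (-7, 45, 2.9), BH-1→BH-3 = (264, -16, 197.7).
Normal n = (BH-1→BH-2) × (BH-1→BH-3) = (8942.9, 2149.5, -11768).
So ∂z/∂E = −n_x/n_z = 0.75993 and ∂z/∂N = −n_y/n_z = 0.18266.
Gradient magnitude |∇z| = √(a² + b²) = √(0.57750 + 0.03336) = 0.78158.
True dip = arctan(0.78158) = 38.0°, dipping toward WSW (azimuth ≈ 256°).

38.0°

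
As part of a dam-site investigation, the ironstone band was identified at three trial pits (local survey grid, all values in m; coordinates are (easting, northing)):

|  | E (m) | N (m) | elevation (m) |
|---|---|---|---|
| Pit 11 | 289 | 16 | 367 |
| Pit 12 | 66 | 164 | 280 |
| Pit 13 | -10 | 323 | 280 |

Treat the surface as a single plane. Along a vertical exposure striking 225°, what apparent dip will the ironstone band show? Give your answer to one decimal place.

Let the plane be z = a·E + b·N + c.
Pit 12−Pit 11: −223a + 148b = −87;  Pit 13−Pit 11: −299a + 307b = −87.
Solving gives a = 0.57140, b = 0.27312.
Unit vector along 225° is (sin 225°, cos 225°) = (-0.7071, -0.7071).
Slope in that direction = a·(-0.7071) + b·(-0.7071) = −0.59717.
Apparent dip = arctan|0.59717| = 30.8° (true dip is 32.3°, so apparent ≤ true as expected).

30.8°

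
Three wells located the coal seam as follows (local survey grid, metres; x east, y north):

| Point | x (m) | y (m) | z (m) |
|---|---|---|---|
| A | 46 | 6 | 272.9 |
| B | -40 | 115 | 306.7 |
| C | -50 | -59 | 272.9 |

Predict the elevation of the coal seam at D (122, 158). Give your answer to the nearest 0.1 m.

293.2 m

Let the plane be z = a·x + b·y + c.
B−A: −86a + 109b = 33.8;  C−A: −96a − 65b = 0.
Solving gives a = −0.13685, b = 0.20212.
Then c = 272.9 − a·46 − b·6 = 277.98.
At (122, 158): z = −16.7 + 31.9 + 277.98 = 293.2 m.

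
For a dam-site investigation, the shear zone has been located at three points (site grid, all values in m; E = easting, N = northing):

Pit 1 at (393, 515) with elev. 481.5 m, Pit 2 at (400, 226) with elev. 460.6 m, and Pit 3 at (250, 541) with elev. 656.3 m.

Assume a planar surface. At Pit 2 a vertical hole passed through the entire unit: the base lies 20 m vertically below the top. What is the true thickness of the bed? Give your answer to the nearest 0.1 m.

12.7 m

Let the plane be z = a·E + b·N + c.
Pit 2−Pit 1: 7a − 289b = −20.9;  Pit 3−Pit 1: −143a + 26b = 174.8.
Solving gives a = −1.21458, b = 0.04290.
|∇z| = √(a²+b²) = 1.21534, so dip δ = arctan(1.21534) = 50.55°.
True thickness = vertical thickness × cos δ = 20 × cos 50.55° = 12.7 m.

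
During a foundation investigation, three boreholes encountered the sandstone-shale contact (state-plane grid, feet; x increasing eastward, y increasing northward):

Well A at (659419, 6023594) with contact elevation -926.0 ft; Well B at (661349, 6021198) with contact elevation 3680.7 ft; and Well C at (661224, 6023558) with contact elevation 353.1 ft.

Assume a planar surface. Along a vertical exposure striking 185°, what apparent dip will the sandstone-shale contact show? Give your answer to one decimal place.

52.6°

Let the plane be z = a·x + b·y + c.
Well B−Well A: 1930a − 2396b = 4606.7;  Well C−Well A: 1805a − 36b = 1279.1.
Solving gives a = 0.68124, b = −1.37392.
Unit vector along 185° is (sin 185°, cos 185°) = (-0.0872, -0.9962).
Slope in that direction = a·(-0.0872) + b·(-0.9962) = 1.30932.
Apparent dip = arctan|1.30932| = 52.6° (true dip is 56.9°, so apparent ≤ true as expected).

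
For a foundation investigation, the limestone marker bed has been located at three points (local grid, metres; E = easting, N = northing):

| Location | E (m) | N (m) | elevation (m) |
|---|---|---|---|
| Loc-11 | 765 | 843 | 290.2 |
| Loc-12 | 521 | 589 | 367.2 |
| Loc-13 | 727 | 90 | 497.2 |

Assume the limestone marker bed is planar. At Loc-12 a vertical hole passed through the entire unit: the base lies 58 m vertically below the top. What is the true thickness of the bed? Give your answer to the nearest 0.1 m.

Two edge vectors: Loc-11→Loc-12 = (-244, -254, 77), Loc-11→Loc-13 = (-38, -753, 207).
Normal n = (Loc-11→Loc-12) × (Loc-11→Loc-13) = (5403, 47582, 174080).
So ∂z/∂E = −n_x/n_z = −0.03104 and ∂z/∂N = −n_y/n_z = −0.27333.
|∇z| = √(a²+b²) = 0.27509, so dip δ = arctan(0.27509) = 15.38°.
True thickness = vertical thickness × cos δ = 58 × cos 15.38° = 55.9 m.

55.9 m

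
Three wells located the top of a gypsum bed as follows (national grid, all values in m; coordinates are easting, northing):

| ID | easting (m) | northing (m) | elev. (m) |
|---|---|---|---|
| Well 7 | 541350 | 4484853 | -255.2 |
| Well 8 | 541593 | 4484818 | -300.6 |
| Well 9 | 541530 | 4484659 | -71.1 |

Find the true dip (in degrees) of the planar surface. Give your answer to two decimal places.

53.43°

Let the plane be z = a·easting + b·northing + c.
Well 8−Well 7: 243a − 35b = −45.4;  Well 9−Well 7: 180a − 194b = 184.1.
Solving gives a = −0.37342, b = −1.29544.
Gradient magnitude |∇z| = √(a² + b²) = √(0.13944 + 1.67816) = 1.34818.
True dip = arctan(1.34818) = 53.43°, dipping toward NNE (azimuth ≈ 016°).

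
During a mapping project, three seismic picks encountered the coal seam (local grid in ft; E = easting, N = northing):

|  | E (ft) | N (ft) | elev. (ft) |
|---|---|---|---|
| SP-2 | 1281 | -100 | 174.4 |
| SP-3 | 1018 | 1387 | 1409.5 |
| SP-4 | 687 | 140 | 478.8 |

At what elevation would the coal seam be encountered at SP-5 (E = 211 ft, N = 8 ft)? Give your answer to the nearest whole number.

Two edge vectors: SP-2→SP-3 = (-263, 1487, 1235.1), SP-2→SP-4 = (-594, 240, 304.4).
Normal n = (SP-2→SP-3) × (SP-2→SP-4) = (156218.8, -653592.2, 820158).
So ∂z/∂E = −n_x/n_z = −0.19047 and ∂z/∂N = −n_y/n_z = 0.79691.
Intercept c from SP-2: 174.4 + 244.00 + 79.69 = 498.09.
At (211, 8): z = −40.2 + 6.4 + 498.09 = 464.3 ft.

464 ft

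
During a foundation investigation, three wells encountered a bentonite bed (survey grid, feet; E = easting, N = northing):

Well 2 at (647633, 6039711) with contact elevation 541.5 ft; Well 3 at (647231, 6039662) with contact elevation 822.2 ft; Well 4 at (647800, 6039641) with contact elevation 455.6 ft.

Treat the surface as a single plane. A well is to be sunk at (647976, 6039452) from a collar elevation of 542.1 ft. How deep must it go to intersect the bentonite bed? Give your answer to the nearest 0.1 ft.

137.9 ft

Two edge vectors: Well 2→Well 3 = (-402, -49, 280.7), Well 2→Well 4 = (167, -70, -85.9).
Normal n = (Well 2→Well 3) × (Well 2→Well 4) = (23858.1, 12345.1, 36323).
So ∂z/∂E = −n_x/n_z = −0.656831759 and ∂z/∂N = −n_y/n_z = −0.339870055.
Intercept c from Well 2: 541.5 + 425385.92 + 2052716.91 = 2478644.33.
At (647976, 6039452): z_contact = −425611.22 − 2052628.88 + 2478644.33 = 404.23 ft.
Depth below ground = 542.1 − 404.23 = 137.9 ft.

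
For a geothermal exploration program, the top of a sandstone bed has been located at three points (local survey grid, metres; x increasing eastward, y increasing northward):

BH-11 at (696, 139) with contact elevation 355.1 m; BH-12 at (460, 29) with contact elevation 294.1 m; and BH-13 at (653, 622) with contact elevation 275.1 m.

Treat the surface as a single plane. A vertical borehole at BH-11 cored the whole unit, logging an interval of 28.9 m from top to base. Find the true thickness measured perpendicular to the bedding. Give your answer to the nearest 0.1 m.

27.3 m

Let the plane be z = a·x + b·y + c.
BH-12−BH-11: −236a − 110b = −61;  BH-13−BH-11: −43a + 483b = −80.
Solving gives a = 0.32230, b = −0.13694.
|∇z| = √(a²+b²) = 0.35019, so dip δ = arctan(0.35019) = 19.30°.
True thickness = vertical thickness × cos δ = 28.9 × cos 19.30° = 27.3 m.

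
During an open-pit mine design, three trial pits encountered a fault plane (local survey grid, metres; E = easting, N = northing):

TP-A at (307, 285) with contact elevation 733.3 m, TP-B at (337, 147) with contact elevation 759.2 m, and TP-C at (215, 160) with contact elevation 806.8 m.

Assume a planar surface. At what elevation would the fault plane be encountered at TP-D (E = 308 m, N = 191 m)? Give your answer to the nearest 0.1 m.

Let the plane be z = a·E + b·N + c.
TP-B−TP-A: 30a − 138b = 25.9;  TP-C−TP-A: −92a − 125b = 73.5.
Solving gives a = −0.41989, b = −0.27896.
Then c = 733.3 − a·307 − b·285 = 941.71.
At (308, 191): z = −129.3 − 53.3 + 941.71 = 759.1 m.

759.1 m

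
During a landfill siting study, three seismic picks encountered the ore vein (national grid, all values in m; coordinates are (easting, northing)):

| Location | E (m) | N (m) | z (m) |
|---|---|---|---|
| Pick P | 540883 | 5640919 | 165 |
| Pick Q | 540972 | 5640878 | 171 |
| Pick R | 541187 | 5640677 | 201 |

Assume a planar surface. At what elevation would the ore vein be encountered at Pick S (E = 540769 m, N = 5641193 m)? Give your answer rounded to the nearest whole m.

124 m

Two edge vectors: Pick P→Pick Q = (89, -41, 6), Pick P→Pick R = (304, -242, 36).
Normal n = (Pick P→Pick Q) × (Pick P→Pick R) = (-24, -1380, -9074).
So ∂z/∂E = −n_x/n_z = −0.00264492 and ∂z/∂N = −n_y/n_z = −0.15208287.
Intercept c from Pick P: 165 + 1430.59 + 857887.17 = 859482.77.
At (540769, 5641193): z = −1430.3 − 857928.8 + 859482.77 = 123.6 m.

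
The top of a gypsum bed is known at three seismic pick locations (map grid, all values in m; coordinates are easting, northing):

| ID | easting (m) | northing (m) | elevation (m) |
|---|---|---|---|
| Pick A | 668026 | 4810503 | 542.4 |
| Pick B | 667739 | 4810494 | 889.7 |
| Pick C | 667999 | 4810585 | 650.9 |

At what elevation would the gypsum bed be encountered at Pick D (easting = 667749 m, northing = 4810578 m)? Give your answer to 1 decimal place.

954.2 m

Two edge vectors: Pick A→Pick B = (-287, -9, 347.3), Pick A→Pick C = (-27, 82, 108.5).
Normal n = (Pick A→Pick B) × (Pick A→Pick C) = (-29455.1, 21762.4, -23777).
So ∂z/∂easting = −n_x/n_z = −1.238806410 and ∂z/∂northing = −n_y/n_z = 0.915271060.
Intercept c from Pick A: 542.4 + 827554.89 − 4402914.18 = −3574816.89.
At (667749, 4810578): z = −827211.7 + 4402982.8 − 3574816.89 = 954.2 m.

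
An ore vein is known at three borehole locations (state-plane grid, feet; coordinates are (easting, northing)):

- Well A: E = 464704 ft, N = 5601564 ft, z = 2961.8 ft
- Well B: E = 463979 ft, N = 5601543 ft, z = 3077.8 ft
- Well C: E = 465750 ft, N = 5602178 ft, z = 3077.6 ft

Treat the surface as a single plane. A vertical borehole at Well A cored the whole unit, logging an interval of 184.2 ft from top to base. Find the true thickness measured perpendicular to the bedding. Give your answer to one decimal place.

Two edge vectors: Well A→Well B = (-725, -21, 116), Well A→Well C = (1046, 614, 115.8).
Normal n = (Well A→Well B) × (Well A→Well C) = (-73655.8, 205291, -423184).
So ∂z/∂E = −n_x/n_z = −0.17405 and ∂z/∂N = −n_y/n_z = 0.48511.
|∇z| = √(a²+b²) = 0.51539, so dip δ = arctan(0.51539) = 27.27°.
True thickness = vertical thickness × cos δ = 184.2 × cos 27.27° = 163.7 ft.

163.7 ft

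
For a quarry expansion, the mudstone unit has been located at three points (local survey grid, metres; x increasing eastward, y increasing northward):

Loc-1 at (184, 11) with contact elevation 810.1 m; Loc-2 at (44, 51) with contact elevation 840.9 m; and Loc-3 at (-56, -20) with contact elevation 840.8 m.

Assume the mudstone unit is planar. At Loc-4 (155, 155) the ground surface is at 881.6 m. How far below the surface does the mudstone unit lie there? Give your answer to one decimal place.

Let the plane be z = a·x + b·y + c.
Loc-2−Loc-1: −140a + 40b = 30.8;  Loc-3−Loc-1: −240a − 31b = 30.7.
Solving gives a = −0.15659, b = 0.22195.
Then c = 810.1 − a·184 − b·11 = 836.47.
At (155, 155): z_contact = −24.27 + 34.40 + 836.47 = 846.60 m.
Depth below ground = 881.6 − 846.60 = 35.0 m.

35.0 m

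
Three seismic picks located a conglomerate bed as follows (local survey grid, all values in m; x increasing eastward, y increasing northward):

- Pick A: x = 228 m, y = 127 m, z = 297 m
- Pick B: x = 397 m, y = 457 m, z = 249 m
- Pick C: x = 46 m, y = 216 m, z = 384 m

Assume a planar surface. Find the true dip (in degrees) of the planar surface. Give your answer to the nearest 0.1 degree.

24.1°

Let the plane be z = a·x + b·y + c.
Pick B−Pick A: 169a + 330b = −48;  Pick C−Pick A: −182a + 89b = 87.
Solving gives a = −0.43917, b = 0.07945.
Gradient magnitude |∇z| = √(a² + b²) = √(0.19287 + 0.00631) = 0.44630.
True dip = arctan(0.44630) = 24.1°, dipping toward E (azimuth ≈ 100°).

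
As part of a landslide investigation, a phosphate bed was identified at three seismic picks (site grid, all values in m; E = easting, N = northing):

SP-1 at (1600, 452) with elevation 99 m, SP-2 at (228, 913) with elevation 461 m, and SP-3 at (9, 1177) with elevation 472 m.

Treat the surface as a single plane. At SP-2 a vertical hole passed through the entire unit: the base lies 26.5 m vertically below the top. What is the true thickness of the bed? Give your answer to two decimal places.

24.39 m

Two edge vectors: SP-1→SP-2 = (-1372, 461, 362), SP-1→SP-3 = (-1591, 725, 373).
Normal n = (SP-1→SP-2) × (SP-1→SP-3) = (-90497, -64186, -261249).
So ∂z/∂E = −n_x/n_z = −0.34640 and ∂z/∂N = −n_y/n_z = −0.24569.
|∇z| = √(a²+b²) = 0.42468, so dip δ = arctan(0.42468) = 23.01°.
True thickness = vertical thickness × cos δ = 26.5 × cos 23.01° = 24.39 m.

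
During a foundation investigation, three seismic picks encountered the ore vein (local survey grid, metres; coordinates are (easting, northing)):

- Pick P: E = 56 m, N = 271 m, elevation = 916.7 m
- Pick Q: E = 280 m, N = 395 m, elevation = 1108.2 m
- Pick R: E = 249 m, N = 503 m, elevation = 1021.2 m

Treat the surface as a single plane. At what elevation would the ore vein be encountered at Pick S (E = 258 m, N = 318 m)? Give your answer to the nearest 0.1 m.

Two edge vectors: Pick P→Pick Q = (224, 124, 191.5), Pick P→Pick R = (193, 232, 104.5).
Normal n = (Pick P→Pick Q) × (Pick P→Pick R) = (-31470, 13551.5, 28036).
So ∂z/∂E = −n_x/n_z = 1.12249 and ∂z/∂N = −n_y/n_z = −0.48336.
Intercept c from Pick P: 916.7 − 62.86 + 130.99 = 984.83.
At (258, 318): z = 289.6 − 153.7 + 984.83 = 1120.7 m.

1120.7 m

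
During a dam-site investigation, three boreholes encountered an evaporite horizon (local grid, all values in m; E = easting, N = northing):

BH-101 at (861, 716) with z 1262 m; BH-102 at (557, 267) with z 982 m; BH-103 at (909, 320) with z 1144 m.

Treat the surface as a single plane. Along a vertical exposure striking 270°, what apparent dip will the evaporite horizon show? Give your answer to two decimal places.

Let the plane be z = a·E + b·N + c.
BH-102−BH-101: −304a − 449b = −280;  BH-103−BH-101: 48a − 396b = −118.
Solving gives a = 0.40792, b = 0.34742.
Unit vector along 270° is (sin 270°, cos 270°) = (-1.0000, -0.0000).
Slope in that direction = a·(-1.0000) + b·(-0.0000) = −0.40792.
Apparent dip = arctan|0.40792| = 22.19° (true dip is 28.2°, so apparent ≤ true as expected).

22.19°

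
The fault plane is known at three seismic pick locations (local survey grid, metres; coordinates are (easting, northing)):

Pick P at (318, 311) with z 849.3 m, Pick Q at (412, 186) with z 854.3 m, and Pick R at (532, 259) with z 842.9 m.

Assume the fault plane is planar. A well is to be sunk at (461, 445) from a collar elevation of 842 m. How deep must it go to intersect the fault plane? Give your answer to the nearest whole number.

Let the plane be z = a·E + b·N + c.
Pick Q−Pick P: 94a − 125b = 5;  Pick R−Pick P: 214a − 52b = −6.4.
Solving gives a = −0.04849, b = −0.07646.
Then c = 849.3 − a·318 − b·311 = 888.50.
At (461, 445): z_contact = −22.4 − 34.0 + 888.50 = 832.1 m.
Depth below ground = 842 − 832.1 = 10 m.

10 m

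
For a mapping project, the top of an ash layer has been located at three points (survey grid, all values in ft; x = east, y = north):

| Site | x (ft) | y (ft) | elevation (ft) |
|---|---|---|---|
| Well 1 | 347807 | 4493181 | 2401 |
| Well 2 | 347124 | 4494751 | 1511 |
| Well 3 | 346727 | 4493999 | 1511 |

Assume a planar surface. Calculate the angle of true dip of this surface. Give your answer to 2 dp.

33.65°

Let the plane be z = a·x + b·y + c.
Well 2−Well 1: −683a + 1570b = −890;  Well 3−Well 1: −1080a + 818b = −890.
Solving gives a = 0.58869, b = −0.31078.
Gradient magnitude |∇z| = √(a² + b²) = √(0.34655 + 0.09659) = 0.66568.
True dip = arctan(0.66568) = 33.65°, dipping toward WNW (azimuth ≈ 298°).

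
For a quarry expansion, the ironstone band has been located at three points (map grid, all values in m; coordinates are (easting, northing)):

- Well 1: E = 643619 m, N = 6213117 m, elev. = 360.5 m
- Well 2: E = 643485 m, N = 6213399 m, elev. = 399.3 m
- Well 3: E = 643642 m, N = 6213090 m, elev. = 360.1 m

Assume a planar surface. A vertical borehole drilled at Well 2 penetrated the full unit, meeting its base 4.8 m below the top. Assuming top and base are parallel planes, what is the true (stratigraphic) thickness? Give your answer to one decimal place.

4.4 m

Two edge vectors: Well 1→Well 2 = (-134, 282, 38.8), Well 1→Well 3 = (23, -27, -0.4).
Normal n = (Well 1→Well 2) × (Well 1→Well 3) = (934.8, 838.8, -2868).
So ∂z/∂E = −n_x/n_z = 0.32594 and ∂z/∂N = −n_y/n_z = 0.29247.
|∇z| = √(a²+b²) = 0.43792, so dip δ = arctan(0.43792) = 23.65°.
True thickness = vertical thickness × cos δ = 4.8 × cos 23.65° = 4.4 m.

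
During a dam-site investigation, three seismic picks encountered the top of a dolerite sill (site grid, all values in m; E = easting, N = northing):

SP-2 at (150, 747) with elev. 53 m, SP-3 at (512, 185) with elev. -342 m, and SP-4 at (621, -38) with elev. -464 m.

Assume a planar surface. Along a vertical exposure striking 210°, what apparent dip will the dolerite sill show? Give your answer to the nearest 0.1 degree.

Let the plane be z = a·E + b·N + c.
SP-3−SP-2: 362a − 562b = −395;  SP-4−SP-2: 471a − 785b = −517.
Solving gives a = −1.00272, b = 0.05697.
Unit vector along 210° is (sin 210°, cos 210°) = (-0.5000, -0.8660).
Slope in that direction = a·(-0.5000) + b·(-0.8660) = 0.45203.
Apparent dip = arctan|0.45203| = 24.3° (true dip is 45.1°, so apparent ≤ true as expected).

24.3°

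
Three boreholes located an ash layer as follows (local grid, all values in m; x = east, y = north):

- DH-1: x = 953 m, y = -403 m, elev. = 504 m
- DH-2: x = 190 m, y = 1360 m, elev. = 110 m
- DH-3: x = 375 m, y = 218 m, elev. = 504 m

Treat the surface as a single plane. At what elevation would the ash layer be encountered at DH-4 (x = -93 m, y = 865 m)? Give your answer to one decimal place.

Two edge vectors: DH-1→DH-2 = (-763, 1763, -394), DH-1→DH-3 = (-578, 621, 0).
Normal n = (DH-1→DH-2) × (DH-1→DH-3) = (244674, 227732, 545191).
So ∂z/∂x = −n_x/n_z = −0.448786 and ∂z/∂y = −n_y/n_z = −0.417710.
Intercept c from DH-1: 504 + 427.69 − 168.34 = 763.36.
At (-93, 865): z = 41.7 − 361.3 + 763.36 = 443.8 m.

443.8 m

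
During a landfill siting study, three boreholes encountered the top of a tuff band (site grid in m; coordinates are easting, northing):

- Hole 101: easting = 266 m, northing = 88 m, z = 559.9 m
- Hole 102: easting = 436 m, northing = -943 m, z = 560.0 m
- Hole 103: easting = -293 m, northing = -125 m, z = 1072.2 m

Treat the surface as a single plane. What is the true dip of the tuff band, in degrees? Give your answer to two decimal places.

Two edge vectors: Hole 101→Hole 102 = (170, -1031, 0.1), Hole 101→Hole 103 = (-559, -213, 512.3).
Normal n = (Hole 101→Hole 102) × (Hole 101→Hole 103) = (-528160, -87146.9, -612539).
So ∂z/∂easting = −n_x/n_z = −0.86225 and ∂z/∂northing = −n_y/n_z = −0.14227.
Gradient magnitude |∇z| = √(a² + b²) = √(0.74347 + 0.02024) = 0.87391.
True dip = arctan(0.87391) = 41.15°, dipping toward E (azimuth ≈ 081°).

41.15°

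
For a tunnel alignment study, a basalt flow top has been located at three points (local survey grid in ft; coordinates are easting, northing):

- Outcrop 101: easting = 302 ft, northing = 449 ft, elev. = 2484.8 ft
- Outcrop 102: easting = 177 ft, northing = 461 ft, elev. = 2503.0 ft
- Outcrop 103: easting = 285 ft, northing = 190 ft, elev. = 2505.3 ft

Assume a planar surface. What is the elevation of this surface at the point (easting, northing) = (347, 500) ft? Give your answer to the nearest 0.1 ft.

2474.4 ft

Two edge vectors: Outcrop 101→Outcrop 102 = (-125, 12, 18.2), Outcrop 101→Outcrop 103 = (-17, -259, 20.5).
Normal n = (Outcrop 101→Outcrop 102) × (Outcrop 101→Outcrop 103) = (4959.8, 2253.1, 32579).
So ∂z/∂easting = −n_x/n_z = −0.15224 and ∂z/∂northing = −n_y/n_z = −0.06916.
Intercept c from Outcrop 101: 2484.8 + 45.98 + 31.05 = 2561.83.
At (347, 500): z = −52.8 − 34.6 + 2561.83 = 2474.4 ft.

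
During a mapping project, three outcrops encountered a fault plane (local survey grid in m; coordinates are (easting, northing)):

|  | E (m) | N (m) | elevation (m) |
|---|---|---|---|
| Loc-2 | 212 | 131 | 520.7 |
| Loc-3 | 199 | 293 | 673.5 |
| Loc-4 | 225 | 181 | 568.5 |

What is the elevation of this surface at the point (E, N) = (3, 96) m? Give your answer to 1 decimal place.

Two edge vectors: Loc-2→Loc-3 = (-13, 162, 152.8), Loc-2→Loc-4 = (13, 50, 47.8).
Normal n = (Loc-2→Loc-3) × (Loc-2→Loc-4) = (103.6, 2607.8, -2756).
So ∂z/∂E = −n_x/n_z = 0.03759 and ∂z/∂N = −n_y/n_z = 0.94623.
Intercept c from Loc-2: 520.7 − 7.97 − 123.96 = 388.78.
At (3, 96): z = 0.1 + 90.8 + 388.78 = 479.7 m.

479.7 m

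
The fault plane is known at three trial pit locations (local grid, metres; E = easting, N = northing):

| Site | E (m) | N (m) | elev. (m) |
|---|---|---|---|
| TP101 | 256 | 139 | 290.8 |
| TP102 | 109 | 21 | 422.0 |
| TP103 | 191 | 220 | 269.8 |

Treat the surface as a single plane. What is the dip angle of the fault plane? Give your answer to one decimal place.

Let the plane be z = a·E + b·N + c.
TP102−TP101: −147a − 118b = 131.2;  TP103−TP101: −65a + 81b = −21.
Solving gives a = −0.41626, b = −0.59330.
Gradient magnitude |∇z| = √(a² + b²) = √(0.17328 + 0.35200) = 0.72476.
True dip = arctan(0.72476) = 35.9°, dipping toward NE (azimuth ≈ 035°).

35.9°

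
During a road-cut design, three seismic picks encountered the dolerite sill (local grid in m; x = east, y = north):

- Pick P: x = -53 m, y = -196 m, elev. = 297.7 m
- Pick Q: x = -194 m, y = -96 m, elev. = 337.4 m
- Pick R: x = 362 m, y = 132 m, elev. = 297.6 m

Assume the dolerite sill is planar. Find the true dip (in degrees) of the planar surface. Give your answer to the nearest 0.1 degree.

Two edge vectors: Pick P→Pick Q = (-141, 100, 39.7), Pick P→Pick R = (415, 328, -0.1).
Normal n = (Pick P→Pick Q) × (Pick P→Pick R) = (-13031.6, 16461.4, -87748).
So ∂z/∂x = −n_x/n_z = −0.14851 and ∂z/∂y = −n_y/n_z = 0.18760.
Gradient magnitude |∇z| = √(a² + b²) = √(0.02206 + 0.03519) = 0.23927.
True dip = arctan(0.23927) = 13.5°, dipping toward SE (azimuth ≈ 142°).

13.5°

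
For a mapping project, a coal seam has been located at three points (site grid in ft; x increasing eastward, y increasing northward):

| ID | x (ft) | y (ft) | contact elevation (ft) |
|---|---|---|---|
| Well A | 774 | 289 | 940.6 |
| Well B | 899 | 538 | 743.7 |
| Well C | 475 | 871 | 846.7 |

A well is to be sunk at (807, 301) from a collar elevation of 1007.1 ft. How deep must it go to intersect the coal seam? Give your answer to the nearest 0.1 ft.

92.7 ft

Let the plane be z = a·x + b·y + c.
Well B−Well A: 125a + 249b = −196.9;  Well C−Well A: −299a + 582b = −93.9.
Solving gives a = −0.61966, b = −0.47969.
Then c = 940.6 − a·774 − b·289 = 1558.85.
At (807, 301): z_contact = −500.07 − 144.39 + 1558.85 = 914.39 ft.
Depth below ground = 1007.1 − 914.39 = 92.7 ft.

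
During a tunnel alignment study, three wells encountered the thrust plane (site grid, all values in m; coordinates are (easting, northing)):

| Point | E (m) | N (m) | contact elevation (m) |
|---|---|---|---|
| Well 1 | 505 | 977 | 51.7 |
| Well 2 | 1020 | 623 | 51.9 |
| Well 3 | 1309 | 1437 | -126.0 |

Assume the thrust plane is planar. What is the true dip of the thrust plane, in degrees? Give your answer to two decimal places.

Two edge vectors: Well 1→Well 2 = (515, -354, 0.2), Well 1→Well 3 = (804, 460, -177.7).
Normal n = (Well 1→Well 2) × (Well 1→Well 3) = (62813.8, 91676.3, 521516).
So ∂z/∂E = −n_x/n_z = −0.12044 and ∂z/∂N = −n_y/n_z = −0.17579.
Gradient magnitude |∇z| = √(a² + b²) = √(0.01451 + 0.03090) = 0.21309.
True dip = arctan(0.21309) = 12.03°, dipping toward NE (azimuth ≈ 034°).

12.03°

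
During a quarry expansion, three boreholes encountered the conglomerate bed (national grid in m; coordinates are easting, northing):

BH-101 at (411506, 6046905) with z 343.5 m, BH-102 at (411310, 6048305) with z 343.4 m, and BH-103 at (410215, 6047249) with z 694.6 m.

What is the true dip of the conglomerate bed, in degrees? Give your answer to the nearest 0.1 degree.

Let the plane be z = a·easting + b·northing + c.
BH-102−BH-101: −196a + 1400b = −0.1;  BH-103−BH-101: −1291a + 344b = 351.1.
Solving gives a = −0.28252, b = −0.03962.
Gradient magnitude |∇z| = √(a² + b²) = √(0.07982 + 0.00157) = 0.28528.
True dip = arctan(0.28528) = 15.9°, dipping toward E (azimuth ≈ 082°).

15.9°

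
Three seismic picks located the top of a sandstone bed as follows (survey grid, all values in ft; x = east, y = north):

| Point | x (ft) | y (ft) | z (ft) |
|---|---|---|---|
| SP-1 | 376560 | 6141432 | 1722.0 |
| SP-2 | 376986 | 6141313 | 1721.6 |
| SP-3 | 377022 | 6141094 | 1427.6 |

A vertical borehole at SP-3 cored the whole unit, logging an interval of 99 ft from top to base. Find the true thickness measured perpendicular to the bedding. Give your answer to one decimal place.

Let the plane be z = a·x + b·y + c.
SP-2−SP-1: 426a − 119b = −0.4;  SP-3−SP-1: 462a − 338b = −294.4.
Solving gives a = 0.39207, b = 1.40692.
|∇z| = √(a²+b²) = 1.46053, so dip δ = arctan(1.46053) = 55.60°.
True thickness = vertical thickness × cos δ = 99 × cos 55.60° = 55.9 ft.

55.9 ft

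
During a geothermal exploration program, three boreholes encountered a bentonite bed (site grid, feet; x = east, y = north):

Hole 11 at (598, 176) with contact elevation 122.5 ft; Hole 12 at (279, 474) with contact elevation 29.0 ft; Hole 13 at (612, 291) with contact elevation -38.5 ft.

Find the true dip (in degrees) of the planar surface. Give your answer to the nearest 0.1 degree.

57.6°

Let the plane be z = a·x + b·y + c.
Hole 12−Hole 11: −319a + 298b = −93.5;  Hole 13−Hole 11: 14a + 115b = −161.
Solving gives a = −0.91112, b = −1.28908.
Gradient magnitude |∇z| = √(a² + b²) = √(0.83013 + 1.66173) = 1.57856.
True dip = arctan(1.57856) = 57.6°, dipping toward NE (azimuth ≈ 035°).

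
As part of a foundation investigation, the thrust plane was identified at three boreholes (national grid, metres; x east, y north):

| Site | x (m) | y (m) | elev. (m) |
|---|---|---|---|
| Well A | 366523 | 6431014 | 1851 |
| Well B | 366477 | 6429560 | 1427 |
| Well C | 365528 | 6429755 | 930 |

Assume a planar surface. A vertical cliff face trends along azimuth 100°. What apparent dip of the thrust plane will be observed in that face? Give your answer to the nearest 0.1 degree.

Two edge vectors: Well A→Well B = (-46, -1454, -424), Well A→Well C = (-995, -1259, -921).
Normal n = (Well A→Well B) × (Well A→Well C) = (805318, 379514, -1388816).
So ∂z/∂x = −n_x/n_z = 0.57986 and ∂z/∂y = −n_y/n_z = 0.27326.
Unit vector along 100° is (sin 100°, cos 100°) = (0.9848, -0.1736).
Slope in that direction = a·(0.9848) + b·(-0.1736) = 0.52360.
Apparent dip = arctan|0.52360| = 27.6° (true dip is 32.7°, so apparent ≤ true as expected).

27.6°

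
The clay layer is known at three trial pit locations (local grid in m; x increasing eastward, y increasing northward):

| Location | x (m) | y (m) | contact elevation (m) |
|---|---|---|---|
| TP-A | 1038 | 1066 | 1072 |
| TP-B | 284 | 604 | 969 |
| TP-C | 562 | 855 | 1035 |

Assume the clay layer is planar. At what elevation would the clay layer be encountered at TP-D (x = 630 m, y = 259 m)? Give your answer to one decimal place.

Two edge vectors: TP-A→TP-B = (-754, -462, -103), TP-A→TP-C = (-476, -211, -37).
Normal n = (TP-A→TP-B) × (TP-A→TP-C) = (-4639, 21130, -60818).
So ∂z/∂x = −n_x/n_z = −0.076277 and ∂z/∂y = −n_y/n_z = 0.347430.
Intercept c from TP-A: 1072 + 79.18 − 370.36 = 780.81.
At (630, 259): z = −48.1 + 90.0 + 780.81 = 822.7 m.

822.7 m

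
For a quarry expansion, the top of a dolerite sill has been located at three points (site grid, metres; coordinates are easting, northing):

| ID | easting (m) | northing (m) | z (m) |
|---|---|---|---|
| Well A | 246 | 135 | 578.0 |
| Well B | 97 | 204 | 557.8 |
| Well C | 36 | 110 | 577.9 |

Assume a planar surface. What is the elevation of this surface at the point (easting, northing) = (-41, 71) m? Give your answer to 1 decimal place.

584.8 m

Let the plane be z = a·easting + b·northing + c.
Well B−Well A: −149a + 69b = −20.2;  Well C−Well A: −210a − 25b = −0.1.
Solving gives a = 0.02810, b = −0.23207.
Then c = 578 − a·246 − b·135 = 602.42.
At (-41, 71): z = −1.2 − 16.5 + 602.42 = 584.8 m.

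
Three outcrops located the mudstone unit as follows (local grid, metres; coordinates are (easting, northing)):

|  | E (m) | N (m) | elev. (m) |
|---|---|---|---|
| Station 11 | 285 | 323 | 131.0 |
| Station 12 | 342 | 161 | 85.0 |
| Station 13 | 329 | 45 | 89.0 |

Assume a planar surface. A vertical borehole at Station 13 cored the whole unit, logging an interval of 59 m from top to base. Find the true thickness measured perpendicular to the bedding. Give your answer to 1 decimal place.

Two edge vectors: Station 11→Station 12 = (57, -162, -46), Station 11→Station 13 = (44, -278, -42).
Normal n = (Station 11→Station 12) × (Station 11→Station 13) = (-5984, 370, -8718).
So ∂z/∂E = −n_x/n_z = −0.68640 and ∂z/∂N = −n_y/n_z = 0.04244.
|∇z| = √(a²+b²) = 0.68771, so dip δ = arctan(0.68771) = 34.52°.
True thickness = vertical thickness × cos δ = 59 × cos 34.52° = 48.6 m.

48.6 m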